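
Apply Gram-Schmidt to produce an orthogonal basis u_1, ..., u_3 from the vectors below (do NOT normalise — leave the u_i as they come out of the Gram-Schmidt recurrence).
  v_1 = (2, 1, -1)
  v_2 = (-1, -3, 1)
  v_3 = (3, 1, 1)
Orthogonal basis:
  u_1 = (2, 1, -1)
  u_2 = (1, -2, 0)
  u_3 = (4/5, 2/5, 2)

Apply the Gram-Schmidt recurrence
  u_1 = v_1
  u_i = v_i − Σ_{j<i} ((v_i · u_j) / (u_j · u_j)) · u_j.

Step by step this gives:
  u_1 = (2, 1, -1)
  u_2 = (1, -2, 0)
  u_3 = (4/5, 2/5, 2)

Orthogonality check:
  u_2 · u_1 = 0 (should be 0)
  u_3 · u_1 = 0 (should be 0)
  u_3 · u_2 = 0 (should be 0)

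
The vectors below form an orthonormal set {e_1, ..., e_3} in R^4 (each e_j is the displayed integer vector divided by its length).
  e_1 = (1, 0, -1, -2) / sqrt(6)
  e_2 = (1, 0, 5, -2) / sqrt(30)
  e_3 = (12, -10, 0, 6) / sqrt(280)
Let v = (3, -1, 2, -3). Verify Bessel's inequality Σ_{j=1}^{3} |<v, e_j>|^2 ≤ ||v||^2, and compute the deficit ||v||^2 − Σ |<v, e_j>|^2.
Σ |<v, e_j>|^2 = 23; ||v||^2 = 23; deficit = 0

Write each e_j = u_j / sqrt(<u_j, u_j>) where u_j is the displayed integer vector. Then <v, e_j> = <v, u_j> / sqrt(<u_j, u_j>), so |<v, e_j>|^2 = <v, u_j>^2 / <u_j, u_j>.
Coefficients: <v, e_1> = 7/sqrt(6), <v, e_2> = 19/sqrt(30), <v, e_3> = 28/sqrt(280).
Square and sum: Σ |<v, e_j>|^2 = 23.
Compute ||v||^2 = v·v = 23.
Deficit = 23 − 23 = 0 ≥ 0, confirming Bessel's inequality. (The deficit equals ||v − Σ <v,e_j> e_j||^2, the squared distance from v to span{e_j}.)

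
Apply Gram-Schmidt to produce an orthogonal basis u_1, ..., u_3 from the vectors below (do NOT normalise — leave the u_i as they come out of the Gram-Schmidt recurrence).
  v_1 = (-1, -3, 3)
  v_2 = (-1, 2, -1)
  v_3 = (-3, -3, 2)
Orthogonal basis:
  u_1 = (-1, -3, 3)
  u_2 = (-27/19, 14/19, 5/19)
  u_3 = (-33/50, -22/25, -11/10)

Apply the Gram-Schmidt recurrence
  u_1 = v_1
  u_i = v_i − Σ_{j<i} ((v_i · u_j) / (u_j · u_j)) · u_j.

Step by step this gives:
  u_1 = (-1, -3, 3)
  u_2 = (-27/19, 14/19, 5/19)
  u_3 = (-33/50, -22/25, -11/10)

Orthogonality check:
  u_2 · u_1 = 0 (should be 0)
  u_3 · u_1 = 0 (should be 0)
  u_3 · u_2 = 0 (should be 0)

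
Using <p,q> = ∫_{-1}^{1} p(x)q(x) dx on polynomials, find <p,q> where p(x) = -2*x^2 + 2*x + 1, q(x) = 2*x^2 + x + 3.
<p,q> = 46/15

Expand the product: p(x)·q(x) = -4*x^4 + 2*x^3 - 2*x^2 + 7*x + 3.
∫_{-1}^{1} of each monomial x^k gives [2/(k+1) if k even, 0 if k odd]. Integrating term-by-term (or equivalently evaluating the antiderivative F(x) = -4*x^5/5 + x^4/2 - 2*x^3/3 + 7*x^2/2 + 3*x at the endpoints):
  F(1) − F(−1) = 83/15 − (37/15) = 46/15.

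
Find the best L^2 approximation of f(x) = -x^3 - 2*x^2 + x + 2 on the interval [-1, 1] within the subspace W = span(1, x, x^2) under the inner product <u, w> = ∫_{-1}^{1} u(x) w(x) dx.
g(x) = -2*x^2 + 2*x/5 + 2

The best approximation g ∈ W is the orthogonal projection of f onto W. Writing g = a_0 + a_1 x + a_2 x^2, the coefficients solve the normal equations G · a = b where
  G_{ij} = <φ_i, φ_j> and b_i = <f, φ_i>, with φ_0 = 1, φ_1 = x, φ_2 = x^2.
G =
  [2, 0, 2/3]
  [0, 2/3, 0]
  [2/3, 0, 2/5],
b = (8/3, 4/15, 8/15).
Solving gives a_0 = 2, a_1 = 2/5, a_2 = -2, so
  g(x) = -2*x^2 + 2*x/5 + 2.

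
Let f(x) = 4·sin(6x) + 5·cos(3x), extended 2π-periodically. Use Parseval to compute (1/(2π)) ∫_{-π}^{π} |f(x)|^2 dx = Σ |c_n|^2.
Σ |c_n|^2 = 41/2

Expand |f|^2 and use orthogonality of {sin(nx), cos(mx)} on [-π, π]:
  ∫_{-π}^{π} sin(nx)^2 dx = π, ∫ cos(mx)^2 dx = π, and cross terms integrate to 0.
So ∫_{-π}^{π} f(x)^2 dx = 4^2 · π + 5^2 · π = (16 + 25)π.
Divide by 2π: (16 + 25)/2 = 41/2.
By Parseval, this equals Σ |c_n|^2.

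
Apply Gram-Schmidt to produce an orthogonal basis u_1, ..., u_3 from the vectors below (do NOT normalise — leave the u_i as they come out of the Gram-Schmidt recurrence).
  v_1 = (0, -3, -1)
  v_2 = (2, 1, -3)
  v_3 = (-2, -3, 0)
Orthogonal basis:
  u_1 = (0, -3, -1)
  u_2 = (2, 1, -3)
  u_3 = (-1, 1/5, -3/5)

Apply the Gram-Schmidt recurrence
  u_1 = v_1
  u_i = v_i − Σ_{j<i} ((v_i · u_j) / (u_j · u_j)) · u_j.

Step by step this gives:
  u_1 = (0, -3, -1)
  u_2 = (2, 1, -3)
  u_3 = (-1, 1/5, -3/5)

Orthogonality check:
  u_2 · u_1 = 0 (should be 0)
  u_3 · u_1 = 0 (should be 0)
  u_3 · u_2 = 0 (should be 0)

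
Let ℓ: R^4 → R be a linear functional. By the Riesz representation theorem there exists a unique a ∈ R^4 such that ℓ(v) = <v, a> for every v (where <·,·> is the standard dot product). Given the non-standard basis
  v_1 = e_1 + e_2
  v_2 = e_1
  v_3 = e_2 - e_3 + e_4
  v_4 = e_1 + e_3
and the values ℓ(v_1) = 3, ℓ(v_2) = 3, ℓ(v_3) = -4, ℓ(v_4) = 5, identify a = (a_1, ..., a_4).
a = (3, 0, 2, -2)

Write a = (a_1, ..., a_4) in the standard basis. For each basis vector v_i, ℓ(v_i) = <v_i, a> is a linear equation in the a_j's. Collect the n equations into a matrix system V a = ℓ, where row i of V is v_i (expressed in the standard basis). Since V is invertible (lower-triangular with 1s on the diagonal, up to permutation), solve by back-substitution:
  V =
[[1, 1, 0, 0],
 [1, 0, 0, 0],
 [0, 1, -1, 1],
 [1, 0, 1, 0]]
  V a = (3, 3, -4, 5)
Solving gives a = (3, 0, 2, -2).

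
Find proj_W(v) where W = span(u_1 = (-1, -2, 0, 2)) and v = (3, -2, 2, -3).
proj_W(v) = (5/9, 10/9, 0, -10/9)

Set up U = [u_1 | ... | u_1] ∈ R^(4×1). The projector onto W = col(U) is P = U (U^T U)^(-1) U^T.
Compute U^T U =
  [9],
and U^T v = (-5).
Solve U^T U · c = U^T v for the coefficients: c = (-5/9). The projection is proj_W(v) = U c.
Check: (v - proj_W(v)) · u_1 = 0  (should be 0).
Result: proj_W(v) = (5/9, 10/9, 0, -10/9).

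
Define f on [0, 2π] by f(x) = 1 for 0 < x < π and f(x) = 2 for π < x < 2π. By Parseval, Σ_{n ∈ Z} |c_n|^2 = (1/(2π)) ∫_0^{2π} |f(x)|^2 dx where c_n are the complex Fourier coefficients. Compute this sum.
Σ |c_n|^2 = 5/2

Parseval equates the L^2 energy of f (normalised by 1/(2π)) with the ℓ^2 sum of its Fourier coefficients: (1/(2π)) ∫_0^{2π} |f|^2 = Σ |c_n|^2.
Compute the left side: (1/(2π)) [∫_0^π 1^2 dx + ∫_π^{2π} 2^2 dx] = (1/(2π)) · (1π + 4π) = (1 + 4)/2 = 5/2.
So Σ_{n ∈ Z} |c_n|^2 = 5/2.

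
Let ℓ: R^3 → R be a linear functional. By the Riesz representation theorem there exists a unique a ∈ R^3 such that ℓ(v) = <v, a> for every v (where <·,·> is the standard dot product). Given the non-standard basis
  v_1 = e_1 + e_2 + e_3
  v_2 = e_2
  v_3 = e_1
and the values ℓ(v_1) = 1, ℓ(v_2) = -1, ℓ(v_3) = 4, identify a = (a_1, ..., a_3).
a = (4, -1, -2)

Write a = (a_1, ..., a_3) in the standard basis. For each basis vector v_i, ℓ(v_i) = <v_i, a> is a linear equation in the a_j's. Collect the n equations into a matrix system V a = ℓ, where row i of V is v_i (expressed in the standard basis). Since V is invertible (lower-triangular with 1s on the diagonal, up to permutation), solve by back-substitution:
  V =
[[1, 1, 1],
 [0, 1, 0],
 [1, 0, 0]]
  V a = (1, -1, 4)
Solving gives a = (4, -1, -2).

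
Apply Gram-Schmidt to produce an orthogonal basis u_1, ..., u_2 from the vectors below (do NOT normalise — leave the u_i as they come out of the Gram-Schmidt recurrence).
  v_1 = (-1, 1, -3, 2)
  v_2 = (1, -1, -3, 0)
Orthogonal basis:
  u_1 = (-1, 1, -3, 2)
  u_2 = (22/15, -22/15, -8/5, -14/15)

Apply the Gram-Schmidt recurrence
  u_1 = v_1
  u_i = v_i − Σ_{j<i} ((v_i · u_j) / (u_j · u_j)) · u_j.

Step by step this gives:
  u_1 = (-1, 1, -3, 2)
  u_2 = (22/15, -22/15, -8/5, -14/15)

Orthogonality check:
  u_2 · u_1 = 0 (should be 0)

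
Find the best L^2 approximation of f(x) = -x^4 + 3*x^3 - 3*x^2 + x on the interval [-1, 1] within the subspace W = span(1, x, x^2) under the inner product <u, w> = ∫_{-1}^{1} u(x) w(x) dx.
g(x) = -27*x^2/7 + 14*x/5 + 3/35

The best approximation g ∈ W is the orthogonal projection of f onto W. Writing g = a_0 + a_1 x + a_2 x^2, the coefficients solve the normal equations G · a = b where
  G_{ij} = <φ_i, φ_j> and b_i = <f, φ_i>, with φ_0 = 1, φ_1 = x, φ_2 = x^2.
G =
  [2, 0, 2/3]
  [0, 2/3, 0]
  [2/3, 0, 2/5],
b = (-12/5, 28/15, -52/35).
Solving gives a_0 = 3/35, a_1 = 14/5, a_2 = -27/7, so
  g(x) = -27*x^2/7 + 14*x/5 + 3/35.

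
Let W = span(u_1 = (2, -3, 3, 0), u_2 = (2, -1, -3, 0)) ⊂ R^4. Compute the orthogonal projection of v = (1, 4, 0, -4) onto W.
proj_W(v) = (-26/19, 31/19, -15/19, 0)

Set up U = [u_1 | ... | u_2] ∈ R^(4×2). The projector onto W = col(U) is P = U (U^T U)^(-1) U^T.
Compute U^T U =
  [22, -2]
  [-2, 14],
and U^T v = (-10, -2).
Solve U^T U · c = U^T v for the coefficients: c = (-9/19, -4/19). The projection is proj_W(v) = U c.
Check: (v - proj_W(v)) · u_1 = 0  (should be 0).
Check: (v - proj_W(v)) · u_2 = 0  (should be 0).
Result: proj_W(v) = (-26/19, 31/19, -15/19, 0).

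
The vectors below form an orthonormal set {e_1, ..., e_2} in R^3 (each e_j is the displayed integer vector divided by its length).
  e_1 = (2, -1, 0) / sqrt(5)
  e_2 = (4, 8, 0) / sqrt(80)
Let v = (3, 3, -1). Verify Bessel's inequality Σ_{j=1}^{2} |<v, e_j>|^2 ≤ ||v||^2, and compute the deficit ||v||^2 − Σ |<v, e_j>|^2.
Σ |<v, e_j>|^2 = 18; ||v||^2 = 19; deficit = 1

Write each e_j = u_j / sqrt(<u_j, u_j>) where u_j is the displayed integer vector. Then <v, e_j> = <v, u_j> / sqrt(<u_j, u_j>), so |<v, e_j>|^2 = <v, u_j>^2 / <u_j, u_j>.
Coefficients: <v, e_1> = 3/sqrt(5), <v, e_2> = 36/sqrt(80).
Square and sum: Σ |<v, e_j>|^2 = 18.
Compute ||v||^2 = v·v = 19.
Deficit = 19 − 18 = 1 ≥ 0, confirming Bessel's inequality. (The deficit equals ||v − Σ <v,e_j> e_j||^2, the squared distance from v to span{e_j}.)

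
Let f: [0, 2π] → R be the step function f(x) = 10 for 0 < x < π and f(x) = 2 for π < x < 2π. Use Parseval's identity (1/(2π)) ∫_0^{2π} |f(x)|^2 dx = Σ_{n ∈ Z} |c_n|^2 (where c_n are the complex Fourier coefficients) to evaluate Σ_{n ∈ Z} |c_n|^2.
Σ |c_n|^2 = 52

Parseval equates the L^2 energy of f (normalised by 1/(2π)) with the ℓ^2 sum of its Fourier coefficients: (1/(2π)) ∫_0^{2π} |f|^2 = Σ |c_n|^2.
Compute the left side: (1/(2π)) [∫_0^π 10^2 dx + ∫_π^{2π} 2^2 dx] = (1/(2π)) · (100π + 4π) = (100 + 4)/2 = 52.
So Σ_{n ∈ Z} |c_n|^2 = 52.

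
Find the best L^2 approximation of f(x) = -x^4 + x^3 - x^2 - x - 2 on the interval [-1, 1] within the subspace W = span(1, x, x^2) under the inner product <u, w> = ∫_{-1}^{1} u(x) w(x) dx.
g(x) = -13*x^2/7 - 2*x/5 - 67/35

The best approximation g ∈ W is the orthogonal projection of f onto W. Writing g = a_0 + a_1 x + a_2 x^2, the coefficients solve the normal equations G · a = b where
  G_{ij} = <φ_i, φ_j> and b_i = <f, φ_i>, with φ_0 = 1, φ_1 = x, φ_2 = x^2.
G =
  [2, 0, 2/3]
  [0, 2/3, 0]
  [2/3, 0, 2/5],
b = (-76/15, -4/15, -212/105).
Solving gives a_0 = -67/35, a_1 = -2/5, a_2 = -13/7, so
  g(x) = -13*x^2/7 - 2*x/5 - 67/35.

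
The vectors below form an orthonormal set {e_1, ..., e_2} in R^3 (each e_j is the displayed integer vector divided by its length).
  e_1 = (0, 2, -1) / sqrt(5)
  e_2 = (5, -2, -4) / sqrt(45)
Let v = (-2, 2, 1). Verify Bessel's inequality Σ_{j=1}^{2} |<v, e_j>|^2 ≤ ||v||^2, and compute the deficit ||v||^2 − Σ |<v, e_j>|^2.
Σ |<v, e_j>|^2 = 9; ||v||^2 = 9; deficit = 0

Write each e_j = u_j / sqrt(<u_j, u_j>) where u_j is the displayed integer vector. Then <v, e_j> = <v, u_j> / sqrt(<u_j, u_j>), so |<v, e_j>|^2 = <v, u_j>^2 / <u_j, u_j>.
Coefficients: <v, e_1> = 3/sqrt(5), <v, e_2> = -18/sqrt(45).
Square and sum: Σ |<v, e_j>|^2 = 9.
Compute ||v||^2 = v·v = 9.
Deficit = 9 − 9 = 0 ≥ 0, confirming Bessel's inequality. (The deficit equals ||v − Σ <v,e_j> e_j||^2, the squared distance from v to span{e_j}.)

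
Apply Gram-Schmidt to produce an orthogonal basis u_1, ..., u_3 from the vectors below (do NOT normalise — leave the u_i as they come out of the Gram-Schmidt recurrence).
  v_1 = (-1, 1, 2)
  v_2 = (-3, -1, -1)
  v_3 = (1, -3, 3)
Orthogonal basis:
  u_1 = (-1, 1, 2)
  u_2 = (-3, -1, -1)
  u_3 = (17/33, -119/33, 68/33)

Apply the Gram-Schmidt recurrence
  u_1 = v_1
  u_i = v_i − Σ_{j<i} ((v_i · u_j) / (u_j · u_j)) · u_j.

Step by step this gives:
  u_1 = (-1, 1, 2)
  u_2 = (-3, -1, -1)
  u_3 = (17/33, -119/33, 68/33)

Orthogonality check:
  u_2 · u_1 = 0 (should be 0)
  u_3 · u_1 = 0 (should be 0)
  u_3 · u_2 = 0 (should be 0)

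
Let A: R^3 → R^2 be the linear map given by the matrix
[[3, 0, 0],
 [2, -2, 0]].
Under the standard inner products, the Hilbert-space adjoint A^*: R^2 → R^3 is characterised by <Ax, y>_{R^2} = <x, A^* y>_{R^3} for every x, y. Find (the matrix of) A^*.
A^* = A^T =
[[3, 2],
 [0, -2],
 [0, 0]]

For real matrices with standard dot products, the defining identity <Ax, y> = <x, A^* y> gives (Ax)^T y = x^T (A^*) y, i.e. x^T A^T y = x^T (A^*) y. Since this holds for all x, y, we must have A^* = A^T. Therefore
A^* =
[[3, 2],
 [0, -2],
 [0, 0]].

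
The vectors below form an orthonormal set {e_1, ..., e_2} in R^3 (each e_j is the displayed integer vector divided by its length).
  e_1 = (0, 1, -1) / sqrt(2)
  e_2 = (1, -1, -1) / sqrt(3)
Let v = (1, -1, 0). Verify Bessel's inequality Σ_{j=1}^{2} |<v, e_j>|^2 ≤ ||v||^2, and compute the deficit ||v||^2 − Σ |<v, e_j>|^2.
Σ |<v, e_j>|^2 = 11/6; ||v||^2 = 2; deficit = 1/6

Write each e_j = u_j / sqrt(<u_j, u_j>) where u_j is the displayed integer vector. Then <v, e_j> = <v, u_j> / sqrt(<u_j, u_j>), so |<v, e_j>|^2 = <v, u_j>^2 / <u_j, u_j>.
Coefficients: <v, e_1> = -1/sqrt(2), <v, e_2> = 2/sqrt(3).
Square and sum: Σ |<v, e_j>|^2 = 11/6.
Compute ||v||^2 = v·v = 2.
Deficit = 2 − 11/6 = 1/6 ≥ 0, confirming Bessel's inequality. (The deficit equals ||v − Σ <v,e_j> e_j||^2, the squared distance from v to span{e_j}.)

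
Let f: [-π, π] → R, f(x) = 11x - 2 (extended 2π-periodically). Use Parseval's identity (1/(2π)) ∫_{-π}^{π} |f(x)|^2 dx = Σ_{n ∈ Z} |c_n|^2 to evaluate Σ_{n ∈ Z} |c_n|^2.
Σ |c_n|^2 = 121π^2/3 + 4

Expand and integrate term by term over [-π, π]:
  ∫ (11x)^2 dx = 121·(2π^3/3); ∫ 2·11·(-2)·x dx = 0 (odd integrand); ∫ (-2)^2 dx = 4·2π.
So (1/(2π)) ∫_{-π}^{π} (11x - 2)^2 dx = 121π^2/3 + 4 = 121π^2/3 + 4.
Parseval ⇒ Σ |c_n|^2 = 121π^2/3 + 4.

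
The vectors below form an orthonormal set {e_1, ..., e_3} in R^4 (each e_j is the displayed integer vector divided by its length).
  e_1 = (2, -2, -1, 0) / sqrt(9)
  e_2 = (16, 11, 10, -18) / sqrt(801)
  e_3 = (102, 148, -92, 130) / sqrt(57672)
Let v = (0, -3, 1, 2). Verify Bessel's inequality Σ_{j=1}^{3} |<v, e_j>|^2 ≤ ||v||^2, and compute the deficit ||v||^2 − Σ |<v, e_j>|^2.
Σ |<v, e_j>|^2 = 76/9; ||v||^2 = 14; deficit = 50/9

Write each e_j = u_j / sqrt(<u_j, u_j>) where u_j is the displayed integer vector. Then <v, e_j> = <v, u_j> / sqrt(<u_j, u_j>), so |<v, e_j>|^2 = <v, u_j>^2 / <u_j, u_j>.
Coefficients: <v, e_1> = 5/sqrt(9), <v, e_2> = -59/sqrt(801), <v, e_3> = -276/sqrt(57672).
Square and sum: Σ |<v, e_j>|^2 = 76/9.
Compute ||v||^2 = v·v = 14.
Deficit = 14 − 76/9 = 50/9 ≥ 0, confirming Bessel's inequality. (The deficit equals ||v − Σ <v,e_j> e_j||^2, the squared distance from v to span{e_j}.)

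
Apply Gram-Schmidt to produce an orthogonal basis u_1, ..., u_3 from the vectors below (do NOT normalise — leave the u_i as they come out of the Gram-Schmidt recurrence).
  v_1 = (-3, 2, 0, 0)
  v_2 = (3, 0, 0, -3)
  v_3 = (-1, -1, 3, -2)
Orthogonal basis:
  u_1 = (-3, 2, 0, 0)
  u_2 = (12/13, 18/13, 0, -3)
  u_3 = (-18/17, -27/17, 3, -18/17)

Apply the Gram-Schmidt recurrence
  u_1 = v_1
  u_i = v_i − Σ_{j<i} ((v_i · u_j) / (u_j · u_j)) · u_j.

Step by step this gives:
  u_1 = (-3, 2, 0, 0)
  u_2 = (12/13, 18/13, 0, -3)
  u_3 = (-18/17, -27/17, 3, -18/17)

Orthogonality check:
  u_2 · u_1 = 0 (should be 0)
  u_3 · u_1 = 0 (should be 0)
  u_3 · u_2 = 0 (should be 0)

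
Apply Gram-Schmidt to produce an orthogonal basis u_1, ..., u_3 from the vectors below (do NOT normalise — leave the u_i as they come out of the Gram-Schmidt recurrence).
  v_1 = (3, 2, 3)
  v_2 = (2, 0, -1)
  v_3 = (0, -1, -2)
Orthogonal basis:
  u_1 = (3, 2, 3)
  u_2 = (35/22, -3/11, -31/22)
  u_3 = (2/101, -9/101, 4/101)

Apply the Gram-Schmidt recurrence
  u_1 = v_1
  u_i = v_i − Σ_{j<i} ((v_i · u_j) / (u_j · u_j)) · u_j.

Step by step this gives:
  u_1 = (3, 2, 3)
  u_2 = (35/22, -3/11, -31/22)
  u_3 = (2/101, -9/101, 4/101)

Orthogonality check:
  u_2 · u_1 = 0 (should be 0)
  u_3 · u_1 = 0 (should be 0)
  u_3 · u_2 = 0 (should be 0)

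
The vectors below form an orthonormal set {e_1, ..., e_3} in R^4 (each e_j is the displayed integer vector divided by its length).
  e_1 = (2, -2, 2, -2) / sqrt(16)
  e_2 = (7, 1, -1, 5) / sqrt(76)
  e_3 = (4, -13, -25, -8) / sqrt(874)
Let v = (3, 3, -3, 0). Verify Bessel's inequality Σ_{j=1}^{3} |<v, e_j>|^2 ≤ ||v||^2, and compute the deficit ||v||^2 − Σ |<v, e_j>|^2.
Σ |<v, e_j>|^2 = 333/23; ||v||^2 = 27; deficit = 288/23

Write each e_j = u_j / sqrt(<u_j, u_j>) where u_j is the displayed integer vector. Then <v, e_j> = <v, u_j> / sqrt(<u_j, u_j>), so |<v, e_j>|^2 = <v, u_j>^2 / <u_j, u_j>.
Coefficients: <v, e_1> = -6/sqrt(16), <v, e_2> = 27/sqrt(76), <v, e_3> = 48/sqrt(874).
Square and sum: Σ |<v, e_j>|^2 = 333/23.
Compute ||v||^2 = v·v = 27.
Deficit = 27 − 333/23 = 288/23 ≥ 0, confirming Bessel's inequality. (The deficit equals ||v − Σ <v,e_j> e_j||^2, the squared distance from v to span{e_j}.)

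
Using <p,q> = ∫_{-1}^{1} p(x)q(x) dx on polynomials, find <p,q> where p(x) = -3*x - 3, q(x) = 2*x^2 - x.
<p,q> = -2

Expand the product: p(x)·q(x) = -6*x^3 - 3*x^2 + 3*x.
∫_{-1}^{1} of each monomial x^k gives [2/(k+1) if k even, 0 if k odd]. Integrating term-by-term (or equivalently evaluating the antiderivative F(x) = -3*x^4/2 - x^3 + 3*x^2/2 at the endpoints):
  F(1) − F(−1) = -1 − (1) = -2.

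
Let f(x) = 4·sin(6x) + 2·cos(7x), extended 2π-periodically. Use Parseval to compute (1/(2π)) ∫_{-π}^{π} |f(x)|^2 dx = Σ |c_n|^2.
Σ |c_n|^2 = 10

Expand |f|^2 and use orthogonality of {sin(nx), cos(mx)} on [-π, π]:
  ∫_{-π}^{π} sin(nx)^2 dx = π, ∫ cos(mx)^2 dx = π, and cross terms integrate to 0.
So ∫_{-π}^{π} f(x)^2 dx = 4^2 · π + 2^2 · π = (16 + 4)π.
Divide by 2π: (16 + 4)/2 = 10.
By Parseval, this equals Σ |c_n|^2.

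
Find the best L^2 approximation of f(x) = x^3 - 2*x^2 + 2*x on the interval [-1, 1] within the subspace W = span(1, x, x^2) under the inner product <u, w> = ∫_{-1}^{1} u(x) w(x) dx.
g(x) = -2*x^2 + 13*x/5

The best approximation g ∈ W is the orthogonal projection of f onto W. Writing g = a_0 + a_1 x + a_2 x^2, the coefficients solve the normal equations G · a = b where
  G_{ij} = <φ_i, φ_j> and b_i = <f, φ_i>, with φ_0 = 1, φ_1 = x, φ_2 = x^2.
G =
  [2, 0, 2/3]
  [0, 2/3, 0]
  [2/3, 0, 2/5],
b = (-4/3, 26/15, -4/5).
Solving gives a_0 = 0, a_1 = 13/5, a_2 = -2, so
  g(x) = -2*x^2 + 13*x/5.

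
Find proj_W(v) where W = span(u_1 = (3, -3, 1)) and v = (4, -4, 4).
proj_W(v) = (84/19, -84/19, 28/19)

Set up U = [u_1 | ... | u_1] ∈ R^(3×1). The projector onto W = col(U) is P = U (U^T U)^(-1) U^T.
Compute U^T U =
  [19],
and U^T v = (28).
Solve U^T U · c = U^T v for the coefficients: c = (28/19). The projection is proj_W(v) = U c.
Check: (v - proj_W(v)) · u_1 = 0  (should be 0).
Result: proj_W(v) = (84/19, -84/19, 28/19).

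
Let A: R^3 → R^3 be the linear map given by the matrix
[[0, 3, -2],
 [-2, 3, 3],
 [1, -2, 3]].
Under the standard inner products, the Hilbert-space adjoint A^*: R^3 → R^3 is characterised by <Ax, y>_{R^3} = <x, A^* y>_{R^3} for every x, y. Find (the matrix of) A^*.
A^* = A^T =
[[0, -2, 1],
 [3, 3, -2],
 [-2, 3, 3]]

For real matrices with standard dot products, the defining identity <Ax, y> = <x, A^* y> gives (Ax)^T y = x^T (A^*) y, i.e. x^T A^T y = x^T (A^*) y. Since this holds for all x, y, we must have A^* = A^T. Therefore
A^* =
[[0, -2, 1],
 [3, 3, -2],
 [-2, 3, 3]].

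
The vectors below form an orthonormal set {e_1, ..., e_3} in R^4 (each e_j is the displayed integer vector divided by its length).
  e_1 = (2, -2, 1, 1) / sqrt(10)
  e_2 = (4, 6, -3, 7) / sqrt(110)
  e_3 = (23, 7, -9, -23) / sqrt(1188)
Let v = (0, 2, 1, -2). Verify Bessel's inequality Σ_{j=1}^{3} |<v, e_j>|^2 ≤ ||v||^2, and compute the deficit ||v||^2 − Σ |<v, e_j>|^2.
Σ |<v, e_j>|^2 = 59/12; ||v||^2 = 9; deficit = 49/12

Write each e_j = u_j / sqrt(<u_j, u_j>) where u_j is the displayed integer vector. Then <v, e_j> = <v, u_j> / sqrt(<u_j, u_j>), so |<v, e_j>|^2 = <v, u_j>^2 / <u_j, u_j>.
Coefficients: <v, e_1> = -5/sqrt(10), <v, e_2> = -5/sqrt(110), <v, e_3> = 51/sqrt(1188).
Square and sum: Σ |<v, e_j>|^2 = 59/12.
Compute ||v||^2 = v·v = 9.
Deficit = 9 − 59/12 = 49/12 ≥ 0, confirming Bessel's inequality. (The deficit equals ||v − Σ <v,e_j> e_j||^2, the squared distance from v to span{e_j}.)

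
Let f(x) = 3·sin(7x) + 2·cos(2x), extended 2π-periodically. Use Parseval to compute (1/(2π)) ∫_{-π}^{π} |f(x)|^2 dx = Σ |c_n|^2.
Σ |c_n|^2 = 13/2

Expand |f|^2 and use orthogonality of {sin(nx), cos(mx)} on [-π, π]:
  ∫_{-π}^{π} sin(nx)^2 dx = π, ∫ cos(mx)^2 dx = π, and cross terms integrate to 0.
So ∫_{-π}^{π} f(x)^2 dx = 3^2 · π + 2^2 · π = (9 + 4)π.
Divide by 2π: (9 + 4)/2 = 13/2.
By Parseval, this equals Σ |c_n|^2.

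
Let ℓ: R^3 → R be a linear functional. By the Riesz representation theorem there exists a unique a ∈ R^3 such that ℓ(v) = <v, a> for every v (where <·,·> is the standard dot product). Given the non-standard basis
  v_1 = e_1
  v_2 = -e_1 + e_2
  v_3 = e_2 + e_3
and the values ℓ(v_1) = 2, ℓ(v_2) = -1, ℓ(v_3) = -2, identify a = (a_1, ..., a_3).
a = (2, 1, -3)

Write a = (a_1, ..., a_3) in the standard basis. For each basis vector v_i, ℓ(v_i) = <v_i, a> is a linear equation in the a_j's. Collect the n equations into a matrix system V a = ℓ, where row i of V is v_i (expressed in the standard basis). Since V is invertible (lower-triangular with 1s on the diagonal, up to permutation), solve by back-substitution:
  V =
[[1, 0, 0],
 [-1, 1, 0],
 [0, 1, 1]]
  V a = (2, -1, -2)
Solving gives a = (2, 1, -3).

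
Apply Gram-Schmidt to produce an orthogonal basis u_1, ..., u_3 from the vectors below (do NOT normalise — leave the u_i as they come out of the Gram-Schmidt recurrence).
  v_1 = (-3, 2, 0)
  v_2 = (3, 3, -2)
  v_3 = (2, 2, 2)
Orthogonal basis:
  u_1 = (-3, 2, 0)
  u_2 = (30/13, 45/13, -2)
  u_3 = (200/277, 300/277, 750/277)

Apply the Gram-Schmidt recurrence
  u_1 = v_1
  u_i = v_i − Σ_{j<i} ((v_i · u_j) / (u_j · u_j)) · u_j.

Step by step this gives:
  u_1 = (-3, 2, 0)
  u_2 = (30/13, 45/13, -2)
  u_3 = (200/277, 300/277, 750/277)

Orthogonality check:
  u_2 · u_1 = 0 (should be 0)
  u_3 · u_1 = 0 (should be 0)
  u_3 · u_2 = 0 (should be 0)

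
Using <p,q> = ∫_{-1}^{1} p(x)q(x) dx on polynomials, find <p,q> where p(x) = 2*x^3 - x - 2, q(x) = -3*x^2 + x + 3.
<p,q> = -118/15

Expand the product: p(x)·q(x) = -6*x^5 + 2*x^4 + 9*x^3 + 5*x^2 - 5*x - 6.
∫_{-1}^{1} of each monomial x^k gives [2/(k+1) if k even, 0 if k odd]. Integrating term-by-term (or equivalently evaluating the antiderivative F(x) = -x^6 + 2*x^5/5 + 9*x^4/4 + 5*x^3/3 - 5*x^2/2 - 6*x at the endpoints):
  F(1) − F(−1) = -311/60 − (161/60) = -118/15.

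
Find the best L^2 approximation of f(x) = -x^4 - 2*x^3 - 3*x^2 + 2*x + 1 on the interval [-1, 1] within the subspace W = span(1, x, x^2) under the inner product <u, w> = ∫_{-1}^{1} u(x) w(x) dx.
g(x) = -27*x^2/7 + 4*x/5 + 38/35

The best approximation g ∈ W is the orthogonal projection of f onto W. Writing g = a_0 + a_1 x + a_2 x^2, the coefficients solve the normal equations G · a = b where
  G_{ij} = <φ_i, φ_j> and b_i = <f, φ_i>, with φ_0 = 1, φ_1 = x, φ_2 = x^2.
G =
  [2, 0, 2/3]
  [0, 2/3, 0]
  [2/3, 0, 2/5],
b = (-2/5, 8/15, -86/105).
Solving gives a_0 = 38/35, a_1 = 4/5, a_2 = -27/7, so
  g(x) = -27*x^2/7 + 4*x/5 + 38/35.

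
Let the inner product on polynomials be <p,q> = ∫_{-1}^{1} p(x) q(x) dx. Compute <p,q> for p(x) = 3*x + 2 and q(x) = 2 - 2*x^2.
<p,q> = 16/3

Expand the product: p(x)·q(x) = -6*x^3 - 4*x^2 + 6*x + 4.
∫_{-1}^{1} of each monomial x^k gives [2/(k+1) if k even, 0 if k odd]. Integrating term-by-term (or equivalently evaluating the antiderivative F(x) = -3*x^4/2 - 4*x^3/3 + 3*x^2 + 4*x at the endpoints):
  F(1) − F(−1) = 25/6 − (-7/6) = 16/3.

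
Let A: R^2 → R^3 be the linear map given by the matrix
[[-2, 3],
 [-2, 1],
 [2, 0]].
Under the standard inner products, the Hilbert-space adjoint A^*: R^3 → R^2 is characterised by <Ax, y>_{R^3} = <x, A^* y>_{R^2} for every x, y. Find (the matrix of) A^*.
A^* = A^T =
[[-2, -2, 2],
 [3, 1, 0]]

For real matrices with standard dot products, the defining identity <Ax, y> = <x, A^* y> gives (Ax)^T y = x^T (A^*) y, i.e. x^T A^T y = x^T (A^*) y. Since this holds for all x, y, we must have A^* = A^T. Therefore
A^* =
[[-2, -2, 2],
 [3, 1, 0]].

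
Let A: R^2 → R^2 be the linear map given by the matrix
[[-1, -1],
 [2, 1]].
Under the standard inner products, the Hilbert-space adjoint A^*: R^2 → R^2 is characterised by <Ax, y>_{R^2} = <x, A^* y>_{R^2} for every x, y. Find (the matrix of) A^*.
A^* = A^T =
[[-1, 2],
 [-1, 1]]

For real matrices with standard dot products, the defining identity <Ax, y> = <x, A^* y> gives (Ax)^T y = x^T (A^*) y, i.e. x^T A^T y = x^T (A^*) y. Since this holds for all x, y, we must have A^* = A^T. Therefore
A^* =
[[-1, 2],
 [-1, 1]].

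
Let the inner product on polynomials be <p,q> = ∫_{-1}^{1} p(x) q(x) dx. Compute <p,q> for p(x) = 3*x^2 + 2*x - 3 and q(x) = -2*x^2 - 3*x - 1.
<p,q> = 8/5

Expand the product: p(x)·q(x) = -6*x^4 - 13*x^3 - 3*x^2 + 7*x + 3.
∫_{-1}^{1} of each monomial x^k gives [2/(k+1) if k even, 0 if k odd]. Integrating term-by-term (or equivalently evaluating the antiderivative F(x) = -6*x^5/5 - 13*x^4/4 - x^3 + 7*x^2/2 + 3*x at the endpoints):
  F(1) − F(−1) = 21/20 − (-11/20) = 8/5.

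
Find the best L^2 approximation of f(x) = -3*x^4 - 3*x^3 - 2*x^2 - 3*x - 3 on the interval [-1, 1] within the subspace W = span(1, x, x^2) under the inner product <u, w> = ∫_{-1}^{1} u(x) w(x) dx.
g(x) = -32*x^2/7 - 24*x/5 - 96/35

The best approximation g ∈ W is the orthogonal projection of f onto W. Writing g = a_0 + a_1 x + a_2 x^2, the coefficients solve the normal equations G · a = b where
  G_{ij} = <φ_i, φ_j> and b_i = <f, φ_i>, with φ_0 = 1, φ_1 = x, φ_2 = x^2.
G =
  [2, 0, 2/3]
  [0, 2/3, 0]
  [2/3, 0, 2/5],
b = (-128/15, -16/5, -128/35).
Solving gives a_0 = -96/35, a_1 = -24/5, a_2 = -32/7, so
  g(x) = -32*x^2/7 - 24*x/5 - 96/35.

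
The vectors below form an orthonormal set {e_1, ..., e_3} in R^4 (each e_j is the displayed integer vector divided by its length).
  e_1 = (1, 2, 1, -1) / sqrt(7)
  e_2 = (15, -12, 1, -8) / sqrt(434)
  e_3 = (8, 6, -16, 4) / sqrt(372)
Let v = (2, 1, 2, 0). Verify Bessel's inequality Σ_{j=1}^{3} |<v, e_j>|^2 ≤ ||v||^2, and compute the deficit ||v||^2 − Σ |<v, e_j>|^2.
Σ |<v, e_j>|^2 = 19/3; ||v||^2 = 9; deficit = 8/3

Write each e_j = u_j / sqrt(<u_j, u_j>) where u_j is the displayed integer vector. Then <v, e_j> = <v, u_j> / sqrt(<u_j, u_j>), so |<v, e_j>|^2 = <v, u_j>^2 / <u_j, u_j>.
Coefficients: <v, e_1> = 6/sqrt(7), <v, e_2> = 20/sqrt(434), <v, e_3> = -10/sqrt(372).
Square and sum: Σ |<v, e_j>|^2 = 19/3.
Compute ||v||^2 = v·v = 9.
Deficit = 9 − 19/3 = 8/3 ≥ 0, confirming Bessel's inequality. (The deficit equals ||v − Σ <v,e_j> e_j||^2, the squared distance from v to span{e_j}.)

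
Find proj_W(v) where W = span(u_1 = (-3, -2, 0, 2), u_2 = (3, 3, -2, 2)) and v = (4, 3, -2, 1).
proj_W(v) = (402/107, 1087/321, -566/321, 328/321)

Set up U = [u_1 | ... | u_2] ∈ R^(4×2). The projector onto W = col(U) is P = U (U^T U)^(-1) U^T.
Compute U^T U =
  [17, -11]
  [-11, 26],
and U^T v = (-16, 27).
Solve U^T U · c = U^T v for the coefficients: c = (-119/321, 283/321). The projection is proj_W(v) = U c.
Check: (v - proj_W(v)) · u_1 = 0  (should be 0).
Check: (v - proj_W(v)) · u_2 = 0  (should be 0).
Result: proj_W(v) = (402/107, 1087/321, -566/321, 328/321).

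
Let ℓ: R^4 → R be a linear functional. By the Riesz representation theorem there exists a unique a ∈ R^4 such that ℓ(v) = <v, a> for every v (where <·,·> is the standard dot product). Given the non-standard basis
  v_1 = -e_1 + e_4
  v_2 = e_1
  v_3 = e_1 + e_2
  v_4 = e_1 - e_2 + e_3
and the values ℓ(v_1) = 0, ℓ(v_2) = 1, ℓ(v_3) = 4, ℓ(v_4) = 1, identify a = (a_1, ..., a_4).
a = (1, 3, 3, 1)

Write a = (a_1, ..., a_4) in the standard basis. For each basis vector v_i, ℓ(v_i) = <v_i, a> is a linear equation in the a_j's. Collect the n equations into a matrix system V a = ℓ, where row i of V is v_i (expressed in the standard basis). Since V is invertible (lower-triangular with 1s on the diagonal, up to permutation), solve by back-substitution:
  V =
[[-1, 0, 0, 1],
 [1, 0, 0, 0],
 [1, 1, 0, 0],
 [1, -1, 1, 0]]
  V a = (0, 1, 4, 1)
Solving gives a = (1, 3, 3, 1).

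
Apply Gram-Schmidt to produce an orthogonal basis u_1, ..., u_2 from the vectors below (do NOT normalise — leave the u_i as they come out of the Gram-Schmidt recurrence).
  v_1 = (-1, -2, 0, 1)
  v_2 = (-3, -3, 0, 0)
Orthogonal basis:
  u_1 = (-1, -2, 0, 1)
  u_2 = (-3/2, 0, 0, -3/2)

Apply the Gram-Schmidt recurrence
  u_1 = v_1
  u_i = v_i − Σ_{j<i} ((v_i · u_j) / (u_j · u_j)) · u_j.

Step by step this gives:
  u_1 = (-1, -2, 0, 1)
  u_2 = (-3/2, 0, 0, -3/2)

Orthogonality check:
  u_2 · u_1 = 0 (should be 0)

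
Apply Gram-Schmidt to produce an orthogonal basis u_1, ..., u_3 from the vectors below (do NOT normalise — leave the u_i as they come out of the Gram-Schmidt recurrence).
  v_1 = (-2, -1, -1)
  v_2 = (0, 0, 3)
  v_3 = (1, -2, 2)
Orthogonal basis:
  u_1 = (-2, -1, -1)
  u_2 = (-1, -1/2, 5/2)
  u_3 = (1, -2, 0)

Apply the Gram-Schmidt recurrence
  u_1 = v_1
  u_i = v_i − Σ_{j<i} ((v_i · u_j) / (u_j · u_j)) · u_j.

Step by step this gives:
  u_1 = (-2, -1, -1)
  u_2 = (-1, -1/2, 5/2)
  u_3 = (1, -2, 0)

Orthogonality check:
  u_2 · u_1 = 0 (should be 0)
  u_3 · u_1 = 0 (should be 0)
  u_3 · u_2 = 0 (should be 0)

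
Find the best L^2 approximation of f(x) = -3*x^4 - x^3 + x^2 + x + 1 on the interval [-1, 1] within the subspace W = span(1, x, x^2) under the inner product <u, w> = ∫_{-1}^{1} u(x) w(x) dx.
g(x) = -11*x^2/7 + 2*x/5 + 44/35

The best approximation g ∈ W is the orthogonal projection of f onto W. Writing g = a_0 + a_1 x + a_2 x^2, the coefficients solve the normal equations G · a = b where
  G_{ij} = <φ_i, φ_j> and b_i = <f, φ_i>, with φ_0 = 1, φ_1 = x, φ_2 = x^2.
G =
  [2, 0, 2/3]
  [0, 2/3, 0]
  [2/3, 0, 2/5],
b = (22/15, 4/15, 22/105).
Solving gives a_0 = 44/35, a_1 = 2/5, a_2 = -11/7, so
  g(x) = -11*x^2/7 + 2*x/5 + 44/35.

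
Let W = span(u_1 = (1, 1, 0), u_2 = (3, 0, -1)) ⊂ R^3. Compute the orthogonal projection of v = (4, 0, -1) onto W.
proj_W(v) = (43/11, 1/11, -14/11)

Set up U = [u_1 | ... | u_2] ∈ R^(3×2). The projector onto W = col(U) is P = U (U^T U)^(-1) U^T.
Compute U^T U =
  [2, 3]
  [3, 10],
and U^T v = (4, 13).
Solve U^T U · c = U^T v for the coefficients: c = (1/11, 14/11). The projection is proj_W(v) = U c.
Check: (v - proj_W(v)) · u_1 = 0  (should be 0).
Check: (v - proj_W(v)) · u_2 = 0  (should be 0).
Result: proj_W(v) = (43/11, 1/11, -14/11).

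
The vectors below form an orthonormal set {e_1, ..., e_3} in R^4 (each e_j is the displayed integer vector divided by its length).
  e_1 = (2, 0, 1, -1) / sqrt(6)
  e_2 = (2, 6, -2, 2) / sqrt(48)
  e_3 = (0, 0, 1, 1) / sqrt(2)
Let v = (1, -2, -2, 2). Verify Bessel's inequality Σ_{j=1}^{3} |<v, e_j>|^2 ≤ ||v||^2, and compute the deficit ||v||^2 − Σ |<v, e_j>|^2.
Σ |<v, e_j>|^2 = 3/4; ||v||^2 = 13; deficit = 49/4

Write each e_j = u_j / sqrt(<u_j, u_j>) where u_j is the displayed integer vector. Then <v, e_j> = <v, u_j> / sqrt(<u_j, u_j>), so |<v, e_j>|^2 = <v, u_j>^2 / <u_j, u_j>.
Coefficients: <v, e_1> = -2/sqrt(6), <v, e_2> = -2/sqrt(48), <v, e_3> = 0/sqrt(2).
Square and sum: Σ |<v, e_j>|^2 = 3/4.
Compute ||v||^2 = v·v = 13.
Deficit = 13 − 3/4 = 49/4 ≥ 0, confirming Bessel's inequality. (The deficit equals ||v − Σ <v,e_j> e_j||^2, the squared distance from v to span{e_j}.)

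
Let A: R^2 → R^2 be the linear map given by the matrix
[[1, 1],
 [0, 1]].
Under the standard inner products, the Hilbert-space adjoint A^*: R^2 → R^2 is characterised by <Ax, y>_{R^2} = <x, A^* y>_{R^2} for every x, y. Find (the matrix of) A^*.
A^* = A^T =
[[1, 0],
 [1, 1]]

For real matrices with standard dot products, the defining identity <Ax, y> = <x, A^* y> gives (Ax)^T y = x^T (A^*) y, i.e. x^T A^T y = x^T (A^*) y. Since this holds for all x, y, we must have A^* = A^T. Therefore
A^* =
[[1, 0],
 [1, 1]].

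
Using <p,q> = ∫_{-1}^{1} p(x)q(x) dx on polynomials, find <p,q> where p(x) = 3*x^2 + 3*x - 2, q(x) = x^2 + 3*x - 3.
<p,q> = 178/15

Expand the product: p(x)·q(x) = 3*x^4 + 12*x^3 - 2*x^2 - 15*x + 6.
∫_{-1}^{1} of each monomial x^k gives [2/(k+1) if k even, 0 if k odd]. Integrating term-by-term (or equivalently evaluating the antiderivative F(x) = 3*x^5/5 + 3*x^4 - 2*x^3/3 - 15*x^2/2 + 6*x at the endpoints):
  F(1) − F(−1) = 43/30 − (-313/30) = 178/15.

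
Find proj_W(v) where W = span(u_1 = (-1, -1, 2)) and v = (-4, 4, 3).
proj_W(v) = (-1, -1, 2)

Set up U = [u_1 | ... | u_1] ∈ R^(3×1). The projector onto W = col(U) is P = U (U^T U)^(-1) U^T.
Compute U^T U =
  [6],
and U^T v = (6).
Solve U^T U · c = U^T v for the coefficients: c = (1). The projection is proj_W(v) = U c.
Check: (v - proj_W(v)) · u_1 = 0  (should be 0).
Result: proj_W(v) = (-1, -1, 2).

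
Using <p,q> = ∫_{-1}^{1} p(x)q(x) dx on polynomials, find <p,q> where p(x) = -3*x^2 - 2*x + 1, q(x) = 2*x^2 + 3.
<p,q> = -16/15

Expand the product: p(x)·q(x) = -6*x^4 - 4*x^3 - 7*x^2 - 6*x + 3.
∫_{-1}^{1} of each monomial x^k gives [2/(k+1) if k even, 0 if k odd]. Integrating term-by-term (or equivalently evaluating the antiderivative F(x) = -6*x^5/5 - x^4 - 7*x^3/3 - 3*x^2 + 3*x at the endpoints):
  F(1) − F(−1) = -68/15 − (-52/15) = -16/15.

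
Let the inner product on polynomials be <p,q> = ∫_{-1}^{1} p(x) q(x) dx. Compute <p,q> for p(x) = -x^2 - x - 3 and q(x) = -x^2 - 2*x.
<p,q> = 56/15

Expand the product: p(x)·q(x) = x^4 + 3*x^3 + 5*x^2 + 6*x.
∫_{-1}^{1} of each monomial x^k gives [2/(k+1) if k even, 0 if k odd]. Integrating term-by-term (or equivalently evaluating the antiderivative F(x) = x^5/5 + 3*x^4/4 + 5*x^3/3 + 3*x^2 at the endpoints):
  F(1) − F(−1) = 337/60 − (113/60) = 56/15.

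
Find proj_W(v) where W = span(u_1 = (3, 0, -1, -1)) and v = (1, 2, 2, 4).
proj_W(v) = (-9/11, 0, 3/11, 3/11)

Set up U = [u_1 | ... | u_1] ∈ R^(4×1). The projector onto W = col(U) is P = U (U^T U)^(-1) U^T.
Compute U^T U =
  [11],
and U^T v = (-3).
Solve U^T U · c = U^T v for the coefficients: c = (-3/11). The projection is proj_W(v) = U c.
Check: (v - proj_W(v)) · u_1 = 0  (should be 0).
Result: proj_W(v) = (-9/11, 0, 3/11, 3/11).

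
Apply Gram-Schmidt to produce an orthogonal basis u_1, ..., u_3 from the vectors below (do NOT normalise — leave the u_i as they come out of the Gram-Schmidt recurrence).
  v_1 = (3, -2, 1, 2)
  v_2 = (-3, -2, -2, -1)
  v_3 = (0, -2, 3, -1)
Orthogonal basis:
  u_1 = (3, -2, 1, 2)
  u_2 = (-3/2, -3, -3/2, 0)
  u_3 = (-2/3, -10/9, 26/9, -14/9)

Apply the Gram-Schmidt recurrence
  u_1 = v_1
  u_i = v_i − Σ_{j<i} ((v_i · u_j) / (u_j · u_j)) · u_j.

Step by step this gives:
  u_1 = (3, -2, 1, 2)
  u_2 = (-3/2, -3, -3/2, 0)
  u_3 = (-2/3, -10/9, 26/9, -14/9)

Orthogonality check:
  u_2 · u_1 = 0 (should be 0)
  u_3 · u_1 = 0 (should be 0)
  u_3 · u_2 = 0 (should be 0)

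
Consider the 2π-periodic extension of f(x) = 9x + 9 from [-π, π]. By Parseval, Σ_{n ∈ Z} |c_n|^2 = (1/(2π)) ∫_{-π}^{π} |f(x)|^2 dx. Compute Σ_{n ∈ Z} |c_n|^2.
Σ |c_n|^2 = 27π^2 + 81

Expand and integrate term by term over [-π, π]:
  ∫ (9x)^2 dx = 81·(2π^3/3); ∫ 2·9·(9)·x dx = 0 (odd integrand); ∫ 9^2 dx = 81·2π.
So (1/(2π)) ∫_{-π}^{π} (9x + 9)^2 dx = 81π^2/3 + 81 = 27π^2 + 81.
Parseval ⇒ Σ |c_n|^2 = 27π^2 + 81.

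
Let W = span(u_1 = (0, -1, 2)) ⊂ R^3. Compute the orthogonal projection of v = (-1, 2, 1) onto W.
proj_W(v) = (0, 0, 0)

Set up U = [u_1 | ... | u_1] ∈ R^(3×1). The projector onto W = col(U) is P = U (U^T U)^(-1) U^T.
Compute U^T U =
  [5],
and U^T v = (0).
Solve U^T U · c = U^T v for the coefficients: c = (0). The projection is proj_W(v) = U c.
Check: (v - proj_W(v)) · u_1 = 0  (should be 0).
Result: proj_W(v) = (0, 0, 0).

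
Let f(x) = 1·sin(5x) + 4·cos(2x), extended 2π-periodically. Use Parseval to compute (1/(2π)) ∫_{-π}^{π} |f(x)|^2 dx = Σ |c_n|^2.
Σ |c_n|^2 = 17/2

Expand |f|^2 and use orthogonality of {sin(nx), cos(mx)} on [-π, π]:
  ∫_{-π}^{π} sin(nx)^2 dx = π, ∫ cos(mx)^2 dx = π, and cross terms integrate to 0.
So ∫_{-π}^{π} f(x)^2 dx = 1^2 · π + 4^2 · π = (1 + 16)π.
Divide by 2π: (1 + 16)/2 = 17/2.
By Parseval, this equals Σ |c_n|^2.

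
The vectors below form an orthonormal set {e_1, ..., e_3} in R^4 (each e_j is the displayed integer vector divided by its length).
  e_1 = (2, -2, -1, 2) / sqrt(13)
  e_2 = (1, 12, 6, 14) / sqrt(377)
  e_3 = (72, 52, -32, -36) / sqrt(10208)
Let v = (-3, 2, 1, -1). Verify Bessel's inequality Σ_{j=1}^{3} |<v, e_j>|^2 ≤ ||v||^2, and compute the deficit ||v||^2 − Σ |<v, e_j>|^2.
Σ |<v, e_j>|^2 = 321/22; ||v||^2 = 15; deficit = 9/22

Write each e_j = u_j / sqrt(<u_j, u_j>) where u_j is the displayed integer vector. Then <v, e_j> = <v, u_j> / sqrt(<u_j, u_j>), so |<v, e_j>|^2 = <v, u_j>^2 / <u_j, u_j>.
Coefficients: <v, e_1> = -13/sqrt(13), <v, e_2> = 13/sqrt(377), <v, e_3> = -108/sqrt(10208).
Square and sum: Σ |<v, e_j>|^2 = 321/22.
Compute ||v||^2 = v·v = 15.
Deficit = 15 − 321/22 = 9/22 ≥ 0, confirming Bessel's inequality. (The deficit equals ||v − Σ <v,e_j> e_j||^2, the squared distance from v to span{e_j}.)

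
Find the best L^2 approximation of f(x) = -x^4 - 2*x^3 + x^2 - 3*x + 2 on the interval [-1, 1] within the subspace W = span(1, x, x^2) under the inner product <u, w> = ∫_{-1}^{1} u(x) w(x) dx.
g(x) = x^2/7 - 21*x/5 + 73/35

The best approximation g ∈ W is the orthogonal projection of f onto W. Writing g = a_0 + a_1 x + a_2 x^2, the coefficients solve the normal equations G · a = b where
  G_{ij} = <φ_i, φ_j> and b_i = <f, φ_i>, with φ_0 = 1, φ_1 = x, φ_2 = x^2.
G =
  [2, 0, 2/3]
  [0, 2/3, 0]
  [2/3, 0, 2/5],
b = (64/15, -14/5, 152/105).
Solving gives a_0 = 73/35, a_1 = -21/5, a_2 = 1/7, so
  g(x) = x^2/7 - 21*x/5 + 73/35.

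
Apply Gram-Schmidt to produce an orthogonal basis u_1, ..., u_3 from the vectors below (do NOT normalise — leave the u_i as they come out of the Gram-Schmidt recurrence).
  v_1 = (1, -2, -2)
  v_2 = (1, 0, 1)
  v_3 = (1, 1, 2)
Orthogonal basis:
  u_1 = (1, -2, -2)
  u_2 = (10/9, -2/9, 7/9)
  u_3 = (2/17, 3/17, -2/17)

Apply the Gram-Schmidt recurrence
  u_1 = v_1
  u_i = v_i − Σ_{j<i} ((v_i · u_j) / (u_j · u_j)) · u_j.

Step by step this gives:
  u_1 = (1, -2, -2)
  u_2 = (10/9, -2/9, 7/9)
  u_3 = (2/17, 3/17, -2/17)

Orthogonality check:
  u_2 · u_1 = 0 (should be 0)
  u_3 · u_1 = 0 (should be 0)
  u_3 · u_2 = 0 (should be 0)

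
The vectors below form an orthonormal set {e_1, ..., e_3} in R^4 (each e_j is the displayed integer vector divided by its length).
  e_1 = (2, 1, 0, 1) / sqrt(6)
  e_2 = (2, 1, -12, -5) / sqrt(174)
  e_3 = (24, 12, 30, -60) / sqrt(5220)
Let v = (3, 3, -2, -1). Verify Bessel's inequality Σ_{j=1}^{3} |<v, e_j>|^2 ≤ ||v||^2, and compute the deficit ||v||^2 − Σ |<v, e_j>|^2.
Σ |<v, e_j>|^2 = 106/5; ||v||^2 = 23; deficit = 9/5

Write each e_j = u_j / sqrt(<u_j, u_j>) where u_j is the displayed integer vector. Then <v, e_j> = <v, u_j> / sqrt(<u_j, u_j>), so |<v, e_j>|^2 = <v, u_j>^2 / <u_j, u_j>.
Coefficients: <v, e_1> = 8/sqrt(6), <v, e_2> = 38/sqrt(174), <v, e_3> = 108/sqrt(5220).
Square and sum: Σ |<v, e_j>|^2 = 106/5.
Compute ||v||^2 = v·v = 23.
Deficit = 23 − 106/5 = 9/5 ≥ 0, confirming Bessel's inequality. (The deficit equals ||v − Σ <v,e_j> e_j||^2, the squared distance from v to span{e_j}.)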